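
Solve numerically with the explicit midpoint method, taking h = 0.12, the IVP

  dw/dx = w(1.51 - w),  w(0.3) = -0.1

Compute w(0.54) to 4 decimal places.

Midpoint: k1 = f(x_n, w_n); k2 = f(x_n + h/2, w_n + (h/2)·k1); w_{n+1} = w_n + h·k2.
x=0.300000, w=-0.100000:
  k1 = f(0.300000, -0.100000) = -0.161000
  k2 = f(0.360000, -0.109660) = -0.177612
  w ← -0.100000 + 0.12·(-0.177612) = -0.121313
x=0.420000, w=-0.121313:
  k1 = f(0.420000, -0.121313) = -0.197900
  k2 = f(0.480000, -0.133187) = -0.218852
  w ← -0.121313 + 0.12·(-0.218852) = -0.147576
w(0.54) ≈ -0.1476

-0.1476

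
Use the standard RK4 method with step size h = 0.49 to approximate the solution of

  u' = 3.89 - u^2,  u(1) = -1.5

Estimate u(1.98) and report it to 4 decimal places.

RK4: k1 = f(s_n, u_n); k2 = f(s_n + h/2, u_n + (h/2)·k1); k3 = f(s_n + h/2, u_n + (h/2)·k2); k4 = f(s_n + h, u_n + h·k3); u_{n+1} = u_n + (h/6)·(k1 + 2k2 + 2k3 + k4).
s=1.000000, u=-1.500000:
  k1 = f(1.000000, -1.500000) = 1.640000
  k2 = f(1.245000, -1.098200) = 2.683957
  k3 = f(1.245000, -0.842431) = 3.180311
  k4 = f(1.490000, 0.058352) = 3.886595
  u ← -1.500000 + (0.49/6)·(k1 + 2k2 + 2k3 + k4) = -0.090831
s=1.490000, u=-0.090831:
  k1 = f(1.490000, -0.090831) = 3.881750
  k2 = f(1.735000, 0.860198) = 3.150060
  k3 = f(1.735000, 0.680934) = 3.426329
  k4 = f(1.980000, 1.588070) = 1.368033
  u ← -0.090831 + (0.49/6)·(k1 + 2k2 + 2k3 + k4) = 1.412045
u(1.98) ≈ 1.4120

1.4120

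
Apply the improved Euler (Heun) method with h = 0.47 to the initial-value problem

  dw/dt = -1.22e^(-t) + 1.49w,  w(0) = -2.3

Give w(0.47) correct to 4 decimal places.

Heun: k1 = f(t_n, w_n); k2 = f(t_n + h, w_n + h·k1); w_{n+1} = w_n + (h/2)·(k1 + k2).
t=0.000000, w=-2.300000:
  k1 = f(0.000000, -2.300000) = -4.647000
  k2 = f(0.470000, -4.484090) = -7.443797
  w ← -2.300000 + (0.47/2)·(-4.647000 + (-7.443797)) = -5.141337
w(0.47) ≈ -5.1413

-5.1413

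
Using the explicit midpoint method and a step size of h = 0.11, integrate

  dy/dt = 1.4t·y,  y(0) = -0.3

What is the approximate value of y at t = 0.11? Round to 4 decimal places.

-0.3025

Midpoint: k1 = f(t_n, y_n); k2 = f(t_n + h/2, y_n + (h/2)·k1); y_{n+1} = y_n + h·k2.
t=0.000000, y=-0.300000:
  k1 = f(0.000000, -0.300000) = 0.000000
  k2 = f(0.055000, -0.300000) = -0.023100
  y ← -0.300000 + 0.11·(-0.023100) = -0.302541
y(0.11) ≈ -0.3025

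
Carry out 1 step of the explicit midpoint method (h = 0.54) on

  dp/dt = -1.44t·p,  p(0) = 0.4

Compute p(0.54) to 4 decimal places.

0.3160

Midpoint: k1 = f(t_n, p_n); k2 = f(t_n + h/2, p_n + (h/2)·k1); p_{n+1} = p_n + h·k2.
t=0.000000, p=0.400000:
  k1 = f(0.000000, 0.400000) = 0.000000
  k2 = f(0.270000, 0.400000) = -0.155520
  p ← 0.400000 + 0.54·(-0.155520) = 0.316019
p(0.54) ≈ 0.3160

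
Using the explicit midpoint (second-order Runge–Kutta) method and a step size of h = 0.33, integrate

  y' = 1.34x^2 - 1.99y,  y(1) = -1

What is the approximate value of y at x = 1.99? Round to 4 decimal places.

1.4491

Midpoint: k1 = f(x_n, y_n); k2 = f(x_n + h/2, y_n + (h/2)·k1); y_{n+1} = y_n + h·k2.
x=1.000000, y=-1.000000:
  k1 = f(1.000000, -1.000000) = 3.330000
  k2 = f(1.165000, -0.450550) = 2.715276
  y ← -1.000000 + 0.33·2.715276 = -0.103959
x=1.330000, y=-0.103959:
  k1 = f(1.330000, -0.103959) = 2.577204
  k2 = f(1.495000, 0.321280) = 2.355587
  y ← -0.103959 + 0.33·2.355587 = 0.673385
x=1.660000, y=0.673385:
  k1 = f(1.660000, 0.673385) = 2.352468
  k2 = f(1.825000, 1.061542) = 2.350569
  y ← 0.673385 + 0.33·2.350569 = 1.449072
y(1.99) ≈ 1.4491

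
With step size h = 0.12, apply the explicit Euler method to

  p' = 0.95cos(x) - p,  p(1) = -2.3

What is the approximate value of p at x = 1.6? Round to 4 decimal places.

Euler: p_{n+1} = p_n + h·f(x_n, p_n).
x=1.000000, p=-2.300000: f=2.813287 → p ← -2.300000 + 0.12·2.813287 = -1.962406
x=1.120000, p=-1.962406: f=2.376304 → p ← -1.962406 + 0.12·2.376304 = -1.677249
x=1.240000, p=-1.677249: f=1.985806 → p ← -1.677249 + 0.12·1.985806 = -1.438952
x=1.360000, p=-1.438952: f=1.637729 → p ← -1.438952 + 0.12·1.637729 = -1.242425
x=1.480000, p=-1.242425: f=1.328563 → p ← -1.242425 + 0.12·1.328563 = -1.082997
p(1.6) ≈ -1.0830

-1.0830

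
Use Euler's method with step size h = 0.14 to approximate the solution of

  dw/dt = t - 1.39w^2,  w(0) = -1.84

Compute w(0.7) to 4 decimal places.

Euler: w_{n+1} = w_n + h·f(t_n, w_n).
t=0.000000, w=-1.840000: f=-4.705984 → w ← -1.840000 + 0.14·(-4.705984) = -2.498838
t=0.140000, w=-2.498838: f=-8.539424 → w ← -2.498838 + 0.14·(-8.539424) = -3.694357
t=0.280000, w=-3.694357: f=-18.691102 → w ← -3.694357 + 0.14·(-18.691102) = -6.311111
t=0.420000, w=-6.311111: f=-54.943878 → w ← -6.311111 + 0.14·(-54.943878) = -14.003254
t=0.560000, w=-14.003254: f=-272.006672 → w ← -14.003254 + 0.14·(-272.006672) = -52.084188
w(0.7) ≈ -52.0842

-52.0842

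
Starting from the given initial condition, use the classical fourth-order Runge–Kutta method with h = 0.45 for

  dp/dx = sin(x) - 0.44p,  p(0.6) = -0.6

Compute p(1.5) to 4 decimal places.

RK4: k1 = f(x_n, p_n); k2 = f(x_n + h/2, p_n + (h/2)·k1); k3 = f(x_n + h/2, p_n + (h/2)·k2); k4 = f(x_n + h, p_n + h·k3); p_{n+1} = p_n + (h/6)·(k1 + 2k2 + 2k3 + k4).
x=0.600000, p=-0.600000:
  k1 = f(0.600000, -0.600000) = 0.828642
  k2 = f(0.825000, -0.413555) = 0.916512
  k3 = f(0.825000, -0.393785) = 0.907813
  k4 = f(1.050000, -0.191484) = 0.951676
  p ← -0.600000 + (0.45/6)·(k1 + 2k2 + 2k3 + k4) = -0.192827
x=1.050000, p=-0.192827:
  k1 = f(1.050000, -0.192827) = 0.952267
  k2 = f(1.275000, 0.021433) = 0.947140
  k3 = f(1.275000, 0.020279) = 0.947647
  k4 = f(1.500000, 0.233614) = 0.894705
  p ← -0.192827 + (0.45/6)·(k1 + 2k2 + 2k3 + k4) = 0.229914
p(1.5) ≈ 0.2299

0.2299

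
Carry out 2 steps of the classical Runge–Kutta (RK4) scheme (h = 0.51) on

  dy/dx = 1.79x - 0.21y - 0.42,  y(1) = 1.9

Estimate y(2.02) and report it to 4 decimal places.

3.6596

RK4: k1 = f(x_n, y_n); k2 = f(x_n + h/2, y_n + (h/2)·k1); k3 = f(x_n + h/2, y_n + (h/2)·k2); k4 = f(x_n + h, y_n + h·k3); y_{n+1} = y_n + (h/6)·(k1 + 2k2 + 2k3 + k4).
x=1.000000, y=1.900000:
  k1 = f(1.000000, 1.900000) = 0.971000
  k2 = f(1.255000, 2.147605) = 1.375453
  k3 = f(1.255000, 2.250741) = 1.353794
  k4 = f(1.510000, 2.590435) = 1.738909
  y ← 1.900000 + (0.51/6)·(k1 + 2k2 + 2k3 + k4) = 2.594314
x=1.510000, y=2.594314:
  k1 = f(1.510000, 2.594314) = 1.738094
  k2 = f(1.765000, 3.037528) = 2.101469
  k3 = f(1.765000, 3.130189) = 2.082010
  k4 = f(2.020000, 3.656140) = 2.428011
  y ← 2.594314 + (0.51/6)·(k1 + 2k2 + 2k3 + k4) = 3.659625
y(2.02) ≈ 3.6596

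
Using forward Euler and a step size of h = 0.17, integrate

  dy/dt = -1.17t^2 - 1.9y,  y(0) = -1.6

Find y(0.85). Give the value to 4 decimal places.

Euler: y_{n+1} = y_n + h·f(t_n, y_n).
t=0.000000, y=-1.600000: f=3.040000 → y ← -1.600000 + 0.17·3.040000 = -1.083200
t=0.170000, y=-1.083200: f=2.024267 → y ← -1.083200 + 0.17·2.024267 = -0.739075
t=0.340000, y=-0.739075: f=1.268990 → y ← -0.739075 + 0.17·1.268990 = -0.523346
t=0.510000, y=-0.523346: f=0.690041 → y ← -0.523346 + 0.17·0.690041 = -0.406039
t=0.680000, y=-0.406039: f=0.230467 → y ← -0.406039 + 0.17·0.230467 = -0.366860
y(0.85) ≈ -0.3669

-0.3669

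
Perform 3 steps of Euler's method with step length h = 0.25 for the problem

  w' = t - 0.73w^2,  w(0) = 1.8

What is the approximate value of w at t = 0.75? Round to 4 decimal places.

0.9454

Euler: w_{n+1} = w_n + h·f(t_n, w_n).
t=0.000000, w=1.800000: f=-2.365200 → w ← 1.800000 + 0.25·(-2.365200) = 1.208700
t=0.250000, w=1.208700: f=-0.816498 → w ← 1.208700 + 0.25·(-0.816498) = 1.004576
t=0.500000, w=1.004576: f=-0.236696 → w ← 1.004576 + 0.25·(-0.236696) = 0.945402
w(0.75) ≈ 0.9454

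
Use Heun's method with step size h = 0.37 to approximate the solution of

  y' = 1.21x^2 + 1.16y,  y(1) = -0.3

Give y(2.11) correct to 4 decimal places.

Heun: k1 = f(x_n, y_n); k2 = f(x_n + h, y_n + h·k1); y_{n+1} = y_n + (h/2)·(k1 + k2).
x=1.000000, y=-0.300000:
  k1 = f(1.000000, -0.300000) = 0.862000
  k2 = f(1.370000, 0.018940) = 2.293019
  y ← -0.300000 + (0.37/2)·(0.862000 + 2.293019) = 0.283679
x=1.370000, y=0.283679:
  k1 = f(1.370000, 0.283679) = 2.600116
  k2 = f(1.740000, 1.245722) = 5.108433
  y ← 0.283679 + (0.37/2)·(2.600116 + 5.108433) = 1.709760
x=1.740000, y=1.709760:
  k1 = f(1.740000, 1.709760) = 5.646718
  k2 = f(2.110000, 3.799046) = 9.793934
  y ← 1.709760 + (0.37/2)·(5.646718 + 9.793934) = 4.566281
y(2.11) ≈ 4.5663

4.5663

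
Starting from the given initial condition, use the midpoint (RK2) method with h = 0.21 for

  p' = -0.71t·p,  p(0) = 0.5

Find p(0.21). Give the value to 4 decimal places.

0.4922

Midpoint: k1 = f(t_n, p_n); k2 = f(t_n + h/2, p_n + (h/2)·k1); p_{n+1} = p_n + h·k2.
t=0.000000, p=0.500000:
  k1 = f(0.000000, 0.500000) = 0.000000
  k2 = f(0.105000, 0.500000) = -0.037275
  p ← 0.500000 + 0.21·(-0.037275) = 0.492172
p(0.21) ≈ 0.4922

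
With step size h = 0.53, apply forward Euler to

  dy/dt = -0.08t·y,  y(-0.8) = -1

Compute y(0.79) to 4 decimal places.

-1.0342

Euler: y_{n+1} = y_n + h·f(t_n, y_n).
t=-0.800000, y=-1.000000: f=-0.064000 → y ← -1.000000 + 0.53·(-0.064000) = -1.033920
t=-0.270000, y=-1.033920: f=-0.022333 → y ← -1.033920 + 0.53·(-0.022333) = -1.045756
t=0.260000, y=-1.045756: f=0.021752 → y ← -1.045756 + 0.53·0.021752 = -1.034228
y(0.79) ≈ -1.0342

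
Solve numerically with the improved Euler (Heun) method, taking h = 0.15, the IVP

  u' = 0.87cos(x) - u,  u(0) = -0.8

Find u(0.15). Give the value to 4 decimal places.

Heun: k1 = f(x_n, u_n); k2 = f(x_n + h, u_n + h·k1); u_{n+1} = u_n + (h/2)·(k1 + k2).
x=0.000000, u=-0.800000:
  k1 = f(0.000000, -0.800000) = 1.670000
  k2 = f(0.150000, -0.549500) = 1.409731
  u ← -0.800000 + (0.15/2)·(1.670000 + 1.409731) = -0.569020
u(0.15) ≈ -0.5690

-0.5690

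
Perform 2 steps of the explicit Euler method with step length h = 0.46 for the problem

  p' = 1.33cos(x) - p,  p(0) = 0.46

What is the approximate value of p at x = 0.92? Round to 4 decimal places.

Euler: p_{n+1} = p_n + h·f(x_n, p_n).
x=0.000000, p=0.460000: f=0.870000 → p ← 0.460000 + 0.46·0.870000 = 0.860200
x=0.460000, p=0.860200: f=0.331550 → p ← 0.860200 + 0.46·0.331550 = 1.012713
p(0.92) ≈ 1.0127

1.0127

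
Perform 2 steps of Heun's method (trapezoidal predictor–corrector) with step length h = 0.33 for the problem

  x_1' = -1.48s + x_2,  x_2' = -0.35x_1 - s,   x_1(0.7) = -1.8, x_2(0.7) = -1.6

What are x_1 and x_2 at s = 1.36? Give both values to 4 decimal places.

Heun on (x_1,x_2): k1 = f(s_n, state_n); k2 = f(s_n + h, state_n + h·k1); state_{n+1} = state_n + (h/2)·(k1 + k2).
0.700000: (-1.800000, -1.600000)
  k1 = (-2.636000, -0.070000)
  predictor → (-2.669880, -1.623100)
  k2 = (-3.147500, -0.095542)
  → (-2.754278, -1.627314)
1.030000: (-2.754278, -1.627314)
  k1 = (-3.151714, -0.066003)
  predictor → (-3.794343, -1.649095)
  k2 = (-3.661895, -0.031980)
  → (-3.878523, -1.643482)
(x_1(1.36), x_2(1.36)) ≈ (-3.8785, -1.6435)

-3.8785, -1.6435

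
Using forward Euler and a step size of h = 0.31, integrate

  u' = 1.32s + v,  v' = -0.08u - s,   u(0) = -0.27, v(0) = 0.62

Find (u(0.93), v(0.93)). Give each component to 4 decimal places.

0.6621, 0.3343

Euler on (u,v): u_{n+1} = u_n + h·u', v_{n+1} = v_n + h·v'.
0.000000: (-0.270000, 0.620000); f=(0.620000, 0.021600) → (-0.077800, 0.626696)
0.310000: (-0.077800, 0.626696); f=(1.035896, -0.303776) → (0.243328, 0.532525)
0.620000: (0.243328, 0.532525); f=(1.350925, -0.639466) → (0.662115, 0.334291)
(u(0.93), v(0.93)) ≈ (0.6621, 0.3343)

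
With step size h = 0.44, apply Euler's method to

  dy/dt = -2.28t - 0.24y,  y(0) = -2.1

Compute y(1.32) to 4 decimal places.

Euler: y_{n+1} = y_n + h·f(t_n, y_n).
t=0.000000, y=-2.100000: f=0.504000 → y ← -2.100000 + 0.44·0.504000 = -1.878240
t=0.440000, y=-1.878240: f=-0.552422 → y ← -1.878240 + 0.44·(-0.552422) = -2.121306
t=0.880000, y=-2.121306: f=-1.497287 → y ← -2.121306 + 0.44·(-1.497287) = -2.780112
y(1.32) ≈ -2.7801

-2.7801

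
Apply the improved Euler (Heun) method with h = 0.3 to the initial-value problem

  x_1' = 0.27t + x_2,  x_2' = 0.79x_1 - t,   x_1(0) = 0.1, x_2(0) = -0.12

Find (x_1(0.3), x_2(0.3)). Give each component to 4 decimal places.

Heun on (x_1,x_2): k1 = f(t_n, state_n); k2 = f(t_n + h, state_n + h·k1); state_{n+1} = state_n + (h/2)·(k1 + k2).
0.000000: (0.100000, -0.120000)
  k1 = (-0.120000, 0.079000)
  predictor → (0.064000, -0.096300)
  k2 = (-0.015300, -0.249440)
  → (0.079705, -0.145566)
(x_1(0.3), x_2(0.3)) ≈ (0.0797, -0.1456)

0.0797, -0.1456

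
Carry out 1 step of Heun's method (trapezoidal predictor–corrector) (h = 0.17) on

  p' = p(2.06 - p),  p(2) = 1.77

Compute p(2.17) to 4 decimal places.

1.8456

Heun: k1 = f(t_n, p_n); k2 = f(t_n + h, p_n + h·k1); p_{n+1} = p_n + (h/2)·(k1 + k2).
t=2.000000, p=1.770000:
  k1 = f(2.000000, 1.770000) = 0.513300
  k2 = f(2.170000, 1.857261) = 0.376539
  p ← 1.770000 + (0.17/2)·(0.513300 + 0.376539) = 1.845636
p(2.17) ≈ 1.8456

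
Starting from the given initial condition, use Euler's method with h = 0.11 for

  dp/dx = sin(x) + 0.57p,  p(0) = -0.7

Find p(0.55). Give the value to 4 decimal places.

-0.8224

Euler: p_{n+1} = p_n + h·f(x_n, p_n).
x=0.000000, p=-0.700000: f=-0.399000 → p ← -0.700000 + 0.11·(-0.399000) = -0.743890
x=0.110000, p=-0.743890: f=-0.314239 → p ← -0.743890 + 0.11·(-0.314239) = -0.778456
x=0.220000, p=-0.778456: f=-0.225490 → p ← -0.778456 + 0.11·(-0.225490) = -0.803260
x=0.330000, p=-0.803260: f=-0.133815 → p ← -0.803260 + 0.11·(-0.133815) = -0.817980
x=0.440000, p=-0.817980: f=-0.040309 → p ← -0.817980 + 0.11·(-0.040309) = -0.822414
p(0.55) ≈ -0.8224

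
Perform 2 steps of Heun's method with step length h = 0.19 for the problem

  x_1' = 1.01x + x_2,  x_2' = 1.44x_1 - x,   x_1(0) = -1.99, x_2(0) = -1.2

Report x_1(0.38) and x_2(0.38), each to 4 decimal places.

Heun on (x_1,x_2): k1 = f(x_n, state_n); k2 = f(x_n + h, state_n + h·k1); state_{n+1} = state_n + (h/2)·(k1 + k2).
0.000000: (-1.990000, -1.200000)
  k1 = (-1.200000, -2.865600)
  predictor → (-2.218000, -1.744464)
  k2 = (-1.552564, -3.383920)
  → (-2.251494, -1.793704)
0.190000: (-2.251494, -1.793704)
  k1 = (-1.601804, -3.432151)
  predictor → (-2.555836, -2.445813)
  k2 = (-2.062013, -4.060404)
  → (-2.599556, -2.505497)
(x_1(0.38), x_2(0.38)) ≈ (-2.5996, -2.5055)

-2.5996, -2.5055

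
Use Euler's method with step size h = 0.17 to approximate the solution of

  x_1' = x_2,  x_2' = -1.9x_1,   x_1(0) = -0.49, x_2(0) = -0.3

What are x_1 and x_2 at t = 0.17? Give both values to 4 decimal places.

-0.5410, -0.1417

Euler on (x_1,x_2): x_1_{n+1} = x_1_n + h·x_1', x_2_{n+1} = x_2_n + h·x_2'.
0.000000: (-0.490000, -0.300000); f=(-0.300000, 0.931000) → (-0.541000, -0.141730)
(x_1(0.17), x_2(0.17)) ≈ (-0.5410, -0.1417)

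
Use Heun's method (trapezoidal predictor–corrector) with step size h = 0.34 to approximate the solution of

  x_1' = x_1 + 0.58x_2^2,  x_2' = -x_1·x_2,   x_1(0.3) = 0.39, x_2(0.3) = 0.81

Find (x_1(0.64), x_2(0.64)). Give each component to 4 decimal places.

0.6805, 0.6784

Heun on (x_1,x_2): k1 = f(x_n, state_n); k2 = f(x_n + h, state_n + h·k1); state_{n+1} = state_n + (h/2)·(k1 + k2).
0.300000: (0.390000, 0.810000)
  k1 = (0.770538, -0.315900)
  predictor → (0.651983, 0.702594)
  k2 = (0.938293, -0.458079)
  → (0.680501, 0.678424)
(x_1(0.64), x_2(0.64)) ≈ (0.6805, 0.6784)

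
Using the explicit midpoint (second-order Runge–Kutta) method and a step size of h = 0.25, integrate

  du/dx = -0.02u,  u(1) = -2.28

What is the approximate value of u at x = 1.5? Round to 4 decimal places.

-2.2573

Midpoint: k1 = f(x_n, u_n); k2 = f(x_n + h/2, u_n + (h/2)·k1); u_{n+1} = u_n + h·k2.
x=1.000000, u=-2.280000:
  k1 = f(1.000000, -2.280000) = 0.045600
  k2 = f(1.125000, -2.274300) = 0.045486
  u ← -2.280000 + 0.25·0.045486 = -2.268628
x=1.250000, u=-2.268628:
  k1 = f(1.250000, -2.268628) = 0.045373
  k2 = f(1.375000, -2.262957) = 0.045259
  u ← -2.268628 + 0.25·0.045259 = -2.257314
u(1.5) ≈ -2.2573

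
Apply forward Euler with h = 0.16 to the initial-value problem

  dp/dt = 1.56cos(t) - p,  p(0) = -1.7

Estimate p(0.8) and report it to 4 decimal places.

0.1127

Euler: p_{n+1} = p_n + h·f(t_n, p_n).
t=0.000000, p=-1.700000: f=3.260000 → p ← -1.700000 + 0.16·3.260000 = -1.178400
t=0.160000, p=-1.178400: f=2.718475 → p ← -1.178400 + 0.16·2.718475 = -0.743444
t=0.320000, p=-0.743444: f=2.224251 → p ← -0.743444 + 0.16·2.224251 = -0.387564
t=0.480000, p=-0.387564: f=1.771276 → p ← -0.387564 + 0.16·1.771276 = -0.104160
t=0.640000, p=-0.104160: f=1.355429 → p ← -0.104160 + 0.16·1.355429 = 0.112709
p(0.8) ≈ 0.1127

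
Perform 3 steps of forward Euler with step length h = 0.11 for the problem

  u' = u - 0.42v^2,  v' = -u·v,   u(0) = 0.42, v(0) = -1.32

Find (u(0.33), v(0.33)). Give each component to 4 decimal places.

Euler on (u,v): u_{n+1} = u_n + h·u', v_{n+1} = v_n + h·v'.
0.000000: (0.420000, -1.320000); f=(-0.311808, 0.554400) → (0.385701, -1.259016)
0.110000: (0.385701, -1.259016); f=(-0.280050, 0.485604) → (0.354896, -1.205600)
0.220000: (0.354896, -1.205600); f=(-0.255562, 0.427862) → (0.326784, -1.158535)
(u(0.33), v(0.33)) ≈ (0.3268, -1.1585)

0.3268, -1.1585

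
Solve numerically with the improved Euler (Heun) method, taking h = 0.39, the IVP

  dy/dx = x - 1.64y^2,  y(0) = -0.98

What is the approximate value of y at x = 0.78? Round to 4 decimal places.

Heun: k1 = f(x_n, y_n); k2 = f(x_n + h, y_n + h·k1); y_{n+1} = y_n + (h/2)·(k1 + k2).
x=0.000000, y=-0.980000:
  k1 = f(0.000000, -0.980000) = -1.575056
  k2 = f(0.390000, -1.594272) = -3.778392
  y ← -0.980000 + (0.39/2)·(-1.575056 + (-3.778392)) = -2.023922
x=0.390000, y=-2.023922:
  k1 = f(0.390000, -2.023922) = -6.327870
  k2 = f(0.780000, -4.491792) = -32.308955
  y ← -2.023922 + (0.39/2)·(-6.327870 + (-32.308955)) = -9.558103
y(0.78) ≈ -9.5581

-9.5581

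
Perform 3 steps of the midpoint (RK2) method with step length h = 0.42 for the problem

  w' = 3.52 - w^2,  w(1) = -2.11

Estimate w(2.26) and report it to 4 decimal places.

-158.0303

Midpoint: k1 = f(x_n, w_n); k2 = f(x_n + h/2, w_n + (h/2)·k1); w_{n+1} = w_n + h·k2.
x=1.000000, w=-2.110000:
  k1 = f(1.000000, -2.110000) = -0.932100
  k2 = f(1.210000, -2.305741) = -1.796442
  w ← -2.110000 + 0.42·(-1.796442) = -2.864505
x=1.420000, w=-2.864505:
  k1 = f(1.420000, -2.864505) = -4.685392
  k2 = f(1.630000, -3.848438) = -11.290472
  w ← -2.864505 + 0.42·(-11.290472) = -7.606504
x=1.840000, w=-7.606504:
  k1 = f(1.840000, -7.606504) = -54.338902
  k2 = f(2.050000, -19.017673) = -358.151896
  w ← -7.606504 + 0.42·(-358.151896) = -158.030300
w(2.26) ≈ -158.0303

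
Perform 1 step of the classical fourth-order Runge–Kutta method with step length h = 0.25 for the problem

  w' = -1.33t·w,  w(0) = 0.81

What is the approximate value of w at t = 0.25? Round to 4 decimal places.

0.7770

RK4: k1 = f(t_n, w_n); k2 = f(t_n + h/2, w_n + (h/2)·k1); k3 = f(t_n + h/2, w_n + (h/2)·k2); k4 = f(t_n + h, w_n + h·k3); w_{n+1} = w_n + (h/6)·(k1 + 2k2 + 2k3 + k4).
t=0.000000, w=0.810000:
  k1 = f(0.000000, 0.810000) = 0.000000
  k2 = f(0.125000, 0.810000) = -0.134663
  k3 = f(0.125000, 0.793167) = -0.131864
  k4 = f(0.250000, 0.777034) = -0.258364
  w ← 0.810000 + (0.25/6)·(k1 + 2k2 + 2k3 + k4) = 0.777024
w(0.25) ≈ 0.7770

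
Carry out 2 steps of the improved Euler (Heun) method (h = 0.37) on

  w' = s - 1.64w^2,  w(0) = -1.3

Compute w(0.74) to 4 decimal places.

Heun: k1 = f(s_n, w_n); k2 = f(s_n + h, w_n + h·k1); w_{n+1} = w_n + (h/2)·(k1 + k2).
s=0.000000, w=-1.300000:
  k1 = f(0.000000, -1.300000) = -2.771600
  k2 = f(0.370000, -2.325492) = -8.498977
  w ← -1.300000 + (0.37/2)·(-2.771600 + (-8.498977)) = -3.385057
s=0.370000, w=-3.385057:
  k1 = f(0.370000, -3.385057) = -18.422120
  k2 = f(0.740000, -10.201241) = -169.927127
  w ← -3.385057 + (0.37/2)·(-18.422120 + (-169.927127)) = -38.229667
w(0.74) ≈ -38.2297

-38.2297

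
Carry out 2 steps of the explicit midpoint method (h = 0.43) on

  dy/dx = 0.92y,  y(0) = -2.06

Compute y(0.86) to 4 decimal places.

Midpoint: k1 = f(x_n, y_n); k2 = f(x_n + h/2, y_n + (h/2)·k1); y_{n+1} = y_n + h·k2.
x=0.000000, y=-2.060000:
  k1 = f(0.000000, -2.060000) = -1.895200
  k2 = f(0.215000, -2.467468) = -2.270071
  y ← -2.060000 + 0.43·(-2.270071) = -3.036130
x=0.430000, y=-3.036130:
  k1 = f(0.430000, -3.036130) = -2.793240
  k2 = f(0.645000, -3.636677) = -3.345743
  y ← -3.036130 + 0.43·(-3.345743) = -4.474800
y(0.86) ≈ -4.4748

-4.4748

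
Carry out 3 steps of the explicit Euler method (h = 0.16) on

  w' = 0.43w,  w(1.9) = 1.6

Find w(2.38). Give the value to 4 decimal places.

1.9535

Euler: w_{n+1} = w_n + h·f(x_n, w_n).
x=1.900000, w=1.600000: f=0.688000 → w ← 1.600000 + 0.16·0.688000 = 1.710080
x=2.060000, w=1.710080: f=0.735334 → w ← 1.710080 + 0.16·0.735334 = 1.827734
x=2.220000, w=1.827734: f=0.785925 → w ← 1.827734 + 0.16·0.785925 = 1.953482
w(2.38) ≈ 1.9535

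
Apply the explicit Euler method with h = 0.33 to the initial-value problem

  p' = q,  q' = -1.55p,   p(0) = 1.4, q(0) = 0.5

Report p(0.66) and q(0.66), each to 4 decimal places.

Euler on (p,q): p_{n+1} = p_n + h·p', q_{n+1} = q_n + h·q'.
0.000000: (1.400000, 0.500000); f=(0.500000, -2.170000) → (1.565000, -0.216100)
0.330000: (1.565000, -0.216100); f=(-0.216100, -2.425750) → (1.493687, -1.016598)
(p(0.66), q(0.66)) ≈ (1.4937, -1.0166)

1.4937, -1.0166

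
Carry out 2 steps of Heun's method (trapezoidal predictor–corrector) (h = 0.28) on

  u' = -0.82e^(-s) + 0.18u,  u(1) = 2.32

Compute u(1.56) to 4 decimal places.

2.4281

Heun: k1 = f(s_n, u_n); k2 = f(s_n + h, u_n + h·k1); u_{n+1} = u_n + (h/2)·(k1 + k2).
s=1.000000, u=2.320000:
  k1 = f(1.000000, 2.320000) = 0.115939
  k2 = f(1.280000, 2.352463) = 0.195453
  u ← 2.320000 + (0.28/2)·(0.115939 + 0.195453) = 2.363595
s=1.280000, u=2.363595:
  k1 = f(1.280000, 2.363595) = 0.197456
  k2 = f(1.560000, 2.418883) = 0.263087
  u ← 2.363595 + (0.28/2)·(0.197456 + 0.263087) = 2.428071
u(1.56) ≈ 2.4281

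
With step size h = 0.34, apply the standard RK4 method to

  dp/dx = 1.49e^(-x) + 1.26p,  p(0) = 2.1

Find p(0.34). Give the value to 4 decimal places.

3.7654

RK4: k1 = f(x_n, p_n); k2 = f(x_n + h/2, p_n + (h/2)·k1); k3 = f(x_n + h/2, p_n + (h/2)·k2); k4 = f(x_n + h, p_n + h·k3); p_{n+1} = p_n + (h/6)·(k1 + 2k2 + 2k3 + k4).
x=0.000000, p=2.100000:
  k1 = f(0.000000, 2.100000) = 4.136000
  k2 = f(0.170000, 2.803120) = 4.788992
  k3 = f(0.170000, 2.914129) = 4.928863
  k4 = f(0.340000, 3.775813) = 5.818063
  p ← 2.100000 + (0.34/6)·(k1 + 2k2 + 2k3 + k4) = 3.765420
p(0.34) ≈ 3.7654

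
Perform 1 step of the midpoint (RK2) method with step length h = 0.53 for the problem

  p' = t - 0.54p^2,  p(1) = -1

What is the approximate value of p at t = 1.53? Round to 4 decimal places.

Midpoint: k1 = f(t_n, p_n); k2 = f(t_n + h/2, p_n + (h/2)·k1); p_{n+1} = p_n + h·k2.
t=1.000000, p=-1.000000:
  k1 = f(1.000000, -1.000000) = 0.460000
  k2 = f(1.265000, -0.878100) = 0.848628
  p ← -1.000000 + 0.53·0.848628 = -0.550227
p(1.53) ≈ -0.5502

-0.5502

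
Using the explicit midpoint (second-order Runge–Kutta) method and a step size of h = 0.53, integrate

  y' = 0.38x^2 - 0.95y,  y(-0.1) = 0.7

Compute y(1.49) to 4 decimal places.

Midpoint: k1 = f(x_n, y_n); k2 = f(x_n + h/2, y_n + (h/2)·k1); y_{n+1} = y_n + h·k2.
x=-0.100000, y=0.700000:
  k1 = f(-0.100000, 0.700000) = -0.661200
  k2 = f(0.165000, 0.524782) = -0.488197
  y ← 0.700000 + 0.53·(-0.488197) = 0.441255
x=0.430000, y=0.441255:
  k1 = f(0.430000, 0.441255) = -0.348931
  k2 = f(0.695000, 0.348789) = -0.147800
  y ← 0.441255 + 0.53·(-0.147800) = 0.362921
x=0.960000, y=0.362921:
  k1 = f(0.960000, 0.362921) = 0.005433
  k2 = f(1.225000, 0.364361) = 0.224094
  y ← 0.362921 + 0.53·0.224094 = 0.481692
y(1.49) ≈ 0.4817

0.4817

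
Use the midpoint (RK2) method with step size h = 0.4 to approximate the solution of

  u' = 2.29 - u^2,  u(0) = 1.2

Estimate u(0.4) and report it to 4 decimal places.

Midpoint: k1 = f(t_n, u_n); k2 = f(t_n + h/2, u_n + (h/2)·k1); u_{n+1} = u_n + h·k2.
t=0.000000, u=1.200000:
  k1 = f(0.000000, 1.200000) = 0.850000
  k2 = f(0.200000, 1.370000) = 0.413100
  u ← 1.200000 + 0.4·0.413100 = 1.365240
u(0.4) ≈ 1.3652

1.3652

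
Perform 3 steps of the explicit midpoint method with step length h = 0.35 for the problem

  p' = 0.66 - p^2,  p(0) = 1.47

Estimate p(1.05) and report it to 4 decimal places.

Midpoint: k1 = f(x_n, p_n); k2 = f(x_n + h/2, p_n + (h/2)·k1); p_{n+1} = p_n + h·k2.
x=0.000000, p=1.470000:
  k1 = f(0.000000, 1.470000) = -1.500900
  k2 = f(0.175000, 1.207342) = -0.797676
  p ← 1.470000 + 0.35·(-0.797676) = 1.190813
x=0.350000, p=1.190813:
  k1 = f(0.350000, 1.190813) = -0.758037
  k2 = f(0.525000, 1.058157) = -0.459696
  p ← 1.190813 + 0.35·(-0.459696) = 1.029920
x=0.700000, p=1.029920:
  k1 = f(0.700000, 1.029920) = -0.400735
  k2 = f(0.875000, 0.959791) = -0.261199
  p ← 1.029920 + 0.35·(-0.261199) = 0.938500
p(1.05) ≈ 0.9385

0.9385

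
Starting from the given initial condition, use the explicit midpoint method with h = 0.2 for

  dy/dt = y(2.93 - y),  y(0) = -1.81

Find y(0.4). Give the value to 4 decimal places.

Midpoint: k1 = f(t_n, y_n); k2 = f(t_n + h/2, y_n + (h/2)·k1); y_{n+1} = y_n + h·k2.
t=0.000000, y=-1.810000:
  k1 = f(0.000000, -1.810000) = -8.579400
  k2 = f(0.100000, -2.667940) = -14.934968
  y ← -1.810000 + 0.2·(-14.934968) = -4.796994
t=0.200000, y=-4.796994:
  k1 = f(0.200000, -4.796994) = -37.066339
  k2 = f(0.300000, -8.503628) = -97.227309
  y ← -4.796994 + 0.2·(-97.227309) = -24.242455
y(0.4) ≈ -24.2425

-24.2425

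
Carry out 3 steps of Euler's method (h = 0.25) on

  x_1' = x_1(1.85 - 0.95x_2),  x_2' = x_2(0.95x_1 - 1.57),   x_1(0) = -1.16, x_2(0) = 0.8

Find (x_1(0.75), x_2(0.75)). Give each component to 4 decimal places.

Euler on (x_1,x_2): x_1_{n+1} = x_1_n + h·x_1', x_2_{n+1} = x_2_n + h·x_2'.
0.000000: (-1.160000, 0.800000); f=(-1.264400, -2.137600) → (-1.476100, 0.265600)
0.250000: (-1.476100, 0.265600); f=(-2.358335, -0.789442) → (-2.065684, 0.068240)
0.500000: (-2.065684, 0.068240); f=(-3.687602, -0.241050) → (-2.987584, 0.007977)
(x_1(0.75), x_2(0.75)) ≈ (-2.9876, 0.0080)

-2.9876, 0.0080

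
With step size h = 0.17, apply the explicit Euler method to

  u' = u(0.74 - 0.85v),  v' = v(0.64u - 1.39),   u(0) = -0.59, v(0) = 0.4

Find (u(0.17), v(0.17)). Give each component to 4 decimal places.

-0.6301, 0.2798

Euler on (u,v): u_{n+1} = u_n + h·u', v_{n+1} = v_n + h·v'.
0.000000: (-0.590000, 0.400000); f=(-0.236000, -0.707040) → (-0.630120, 0.279803)
(u(0.17), v(0.17)) ≈ (-0.6301, 0.2798)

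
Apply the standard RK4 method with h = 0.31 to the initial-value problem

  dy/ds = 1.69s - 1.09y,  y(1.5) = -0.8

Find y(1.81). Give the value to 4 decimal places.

RK4: k1 = f(s_n, y_n); k2 = f(s_n + h/2, y_n + (h/2)·k1); k3 = f(s_n + h/2, y_n + (h/2)·k2); k4 = f(s_n + h, y_n + h·k3); y_{n+1} = y_n + (h/6)·(k1 + 2k2 + 2k3 + k4).
s=1.500000, y=-0.800000:
  k1 = f(1.500000, -0.800000) = 3.407000
  k2 = f(1.655000, -0.271915) = 3.093337
  k3 = f(1.655000, -0.320533) = 3.146331
  k4 = f(1.810000, 0.175363) = 2.867755
  y ← -0.800000 + (0.31/6)·(k1 + 2k2 + 2k3 + k4) = 0.168961
y(1.81) ≈ 0.1690

0.1690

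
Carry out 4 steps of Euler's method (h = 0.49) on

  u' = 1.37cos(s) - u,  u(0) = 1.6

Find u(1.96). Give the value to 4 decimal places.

Euler: u_{n+1} = u_n + h·f(s_n, u_n).
s=0.000000, u=1.600000: f=-0.230000 → u ← 1.600000 + 0.49·(-0.230000) = 1.487300
s=0.490000, u=1.487300: f=-0.278504 → u ← 1.487300 + 0.49·(-0.278504) = 1.350833
s=0.980000, u=1.350833: f=-0.587712 → u ← 1.350833 + 0.49·(-0.587712) = 1.062854
s=1.470000, u=1.062854: f=-0.924997 → u ← 1.062854 + 0.49·(-0.924997) = 0.609606
u(1.96) ≈ 0.6096

0.6096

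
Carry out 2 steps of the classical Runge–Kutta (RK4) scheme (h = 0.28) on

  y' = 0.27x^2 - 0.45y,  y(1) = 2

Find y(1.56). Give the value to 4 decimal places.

1.7810

RK4: k1 = f(x_n, y_n); k2 = f(x_n + h/2, y_n + (h/2)·k1); k3 = f(x_n + h/2, y_n + (h/2)·k2); k4 = f(x_n + h, y_n + h·k3); y_{n+1} = y_n + (h/6)·(k1 + 2k2 + 2k3 + k4).
x=1.000000, y=2.000000:
  k1 = f(1.000000, 2.000000) = -0.630000
  k2 = f(1.140000, 1.911800) = -0.509418
  k3 = f(1.140000, 1.928681) = -0.517015
  k4 = f(1.280000, 1.855236) = -0.392488
  y ← 2.000000 + (0.28/6)·(k1 + 2k2 + 2k3 + k4) = 1.856484
x=1.280000, y=1.856484:
  k1 = f(1.280000, 1.856484) = -0.393050
  k2 = f(1.420000, 1.801457) = -0.266227
  k3 = f(1.420000, 1.819212) = -0.274217
  k4 = f(1.560000, 1.779703) = -0.143794
  y ← 1.856484 + (0.28/6)·(k1 + 2k2 + 2k3 + k4) = 1.780989
y(1.56) ≈ 1.7810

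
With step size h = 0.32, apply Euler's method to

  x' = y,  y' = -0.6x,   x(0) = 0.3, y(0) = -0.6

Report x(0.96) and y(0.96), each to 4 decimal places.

Euler on (x,y): x_{n+1} = x_n + h·x', y_{n+1} = y_n + h·y'.
0.000000: (0.300000, -0.600000); f=(-0.600000, -0.180000) → (0.108000, -0.657600)
0.320000: (0.108000, -0.657600); f=(-0.657600, -0.064800) → (-0.102432, -0.678336)
0.640000: (-0.102432, -0.678336); f=(-0.678336, 0.061459) → (-0.319500, -0.658669)
(x(0.96), y(0.96)) ≈ (-0.3195, -0.6587)

-0.3195, -0.6587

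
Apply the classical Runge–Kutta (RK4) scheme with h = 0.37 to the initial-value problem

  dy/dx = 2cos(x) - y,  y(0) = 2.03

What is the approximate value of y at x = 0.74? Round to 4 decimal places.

1.9041

RK4: k1 = f(x_n, y_n); k2 = f(x_n + h/2, y_n + (h/2)·k1); k3 = f(x_n + h/2, y_n + (h/2)·k2); k4 = f(x_n + h, y_n + h·k3); y_{n+1} = y_n + (h/6)·(k1 + 2k2 + 2k3 + k4).
x=0.000000, y=2.030000:
  k1 = f(0.000000, 2.030000) = -0.030000
  k2 = f(0.185000, 2.024450) = -0.058577
  k3 = f(0.185000, 2.019163) = -0.053291
  k4 = f(0.370000, 2.010282) = -0.145628
  y ← 2.030000 + (0.37/6)·(k1 + 2k2 + 2k3 + k4) = 2.005373
x=0.370000, y=2.005373:
  k1 = f(0.370000, 2.005373) = -0.140718
  k2 = f(0.555000, 1.979340) = -0.279539
  k3 = f(0.555000, 1.953658) = -0.253857
  k4 = f(0.740000, 1.911445) = -0.434508
  y ← 2.005373 + (0.37/6)·(k1 + 2k2 + 2k3 + k4) = 1.904115
y(0.74) ≈ 1.9041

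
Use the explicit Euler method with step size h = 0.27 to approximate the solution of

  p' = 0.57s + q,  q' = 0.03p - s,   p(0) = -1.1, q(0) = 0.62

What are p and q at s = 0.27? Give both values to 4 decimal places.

Euler on (p,q): p_{n+1} = p_n + h·p', q_{n+1} = q_n + h·q'.
0.000000: (-1.100000, 0.620000); f=(0.620000, -0.033000) → (-0.932600, 0.611090)
(p(0.27), q(0.27)) ≈ (-0.9326, 0.6111)

-0.9326, 0.6111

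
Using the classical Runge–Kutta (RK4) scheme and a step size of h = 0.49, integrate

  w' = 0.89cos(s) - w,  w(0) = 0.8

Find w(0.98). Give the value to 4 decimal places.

0.7505

RK4: k1 = f(s_n, w_n); k2 = f(s_n + h/2, w_n + (h/2)·k1); k3 = f(s_n + h/2, w_n + (h/2)·k2); k4 = f(s_n + h, w_n + h·k3); w_{n+1} = w_n + (h/6)·(k1 + 2k2 + 2k3 + k4).
s=0.000000, w=0.800000:
  k1 = f(0.000000, 0.800000) = 0.090000
  k2 = f(0.245000, 0.822050) = 0.041372
  k3 = f(0.245000, 0.810136) = 0.053286
  k4 = f(0.490000, 0.826110) = -0.040834
  w ← 0.800000 + (0.49/6)·(k1 + 2k2 + 2k3 + k4) = 0.819476
s=0.490000, w=0.819476:
  k1 = f(0.490000, 0.819476) = -0.034200
  k2 = f(0.735000, 0.811097) = -0.150868
  k3 = f(0.735000, 0.782513) = -0.122284
  k4 = f(0.980000, 0.759557) = -0.263807
  w ← 0.819476 + (0.49/6)·(k1 + 2k2 + 2k3 + k4) = 0.750524
w(0.98) ≈ 0.7505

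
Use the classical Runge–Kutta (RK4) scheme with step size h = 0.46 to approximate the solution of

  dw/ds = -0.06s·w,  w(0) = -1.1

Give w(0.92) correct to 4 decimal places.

RK4: k1 = f(s_n, w_n); k2 = f(s_n + h/2, w_n + (h/2)·k1); k3 = f(s_n + h/2, w_n + (h/2)·k2); k4 = f(s_n + h, w_n + h·k3); w_{n+1} = w_n + (h/6)·(k1 + 2k2 + 2k3 + k4).
s=0.000000, w=-1.100000:
  k1 = f(0.000000, -1.100000) = 0.000000
  k2 = f(0.230000, -1.100000) = 0.015180
  k3 = f(0.230000, -1.096509) = 0.015132
  k4 = f(0.460000, -1.093039) = 0.030168
  w ← -1.100000 + (0.46/6)·(k1 + 2k2 + 2k3 + k4) = -1.093039
s=0.460000, w=-1.093039:
  k1 = f(0.460000, -1.093039) = 0.030168
  k2 = f(0.690000, -1.086101) = 0.044965
  k3 = f(0.690000, -1.082697) = 0.044824
  k4 = f(0.920000, -1.072420) = 0.059198
  w ← -1.093039 + (0.46/6)·(k1 + 2k2 + 2k3 + k4) = -1.072420
w(0.92) ≈ -1.0724

-1.0724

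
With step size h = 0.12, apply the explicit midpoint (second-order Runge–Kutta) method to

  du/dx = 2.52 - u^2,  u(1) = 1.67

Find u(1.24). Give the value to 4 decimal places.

1.6265

Midpoint: k1 = f(x_n, u_n); k2 = f(x_n + h/2, u_n + (h/2)·k1); u_{n+1} = u_n + h·k2.
x=1.000000, u=1.670000:
  k1 = f(1.000000, 1.670000) = -0.268900
  k2 = f(1.060000, 1.653866) = -0.215273
  u ← 1.670000 + 0.12·(-0.215273) = 1.644167
x=1.120000, u=1.644167:
  k1 = f(1.120000, 1.644167) = -0.183286
  k2 = f(1.180000, 1.633170) = -0.147245
  u ← 1.644167 + 0.12·(-0.147245) = 1.626498
u(1.24) ≈ 1.6265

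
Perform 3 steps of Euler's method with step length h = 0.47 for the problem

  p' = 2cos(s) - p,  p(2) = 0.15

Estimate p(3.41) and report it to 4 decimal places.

Euler: p_{n+1} = p_n + h·f(s_n, p_n).
s=2.000000, p=0.150000: f=-0.982294 → p ← 0.150000 + 0.47·(-0.982294) = -0.311678
s=2.470000, p=-0.311678: f=-1.253985 → p ← -0.311678 + 0.47·(-1.253985) = -0.901051
s=2.940000, p=-0.901051: f=-1.058447 → p ← -0.901051 + 0.47·(-1.058447) = -1.398521
p(3.41) ≈ -1.3985

-1.3985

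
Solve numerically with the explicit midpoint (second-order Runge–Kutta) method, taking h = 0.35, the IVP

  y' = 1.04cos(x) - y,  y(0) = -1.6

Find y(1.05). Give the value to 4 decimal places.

-0.0605

Midpoint: k1 = f(x_n, y_n); k2 = f(x_n + h/2, y_n + (h/2)·k1); y_{n+1} = y_n + h·k2.
x=0.000000, y=-1.600000:
  k1 = f(0.000000, -1.600000) = 2.640000
  k2 = f(0.175000, -1.138000) = 2.162116
  y ← -1.600000 + 0.35·2.162116 = -0.843260
x=0.350000, y=-0.843260:
  k1 = f(0.350000, -0.843260) = 1.820207
  k2 = f(0.525000, -0.524723) = 1.424660
  y ← -0.843260 + 0.35·1.424660 = -0.344628
x=0.700000, y=-0.344628:
  k1 = f(0.700000, -0.344628) = 1.140064
  k2 = f(0.875000, -0.145117) = 0.811754
  y ← -0.344628 + 0.35·0.811754 = -0.060515
y(1.05) ≈ -0.0605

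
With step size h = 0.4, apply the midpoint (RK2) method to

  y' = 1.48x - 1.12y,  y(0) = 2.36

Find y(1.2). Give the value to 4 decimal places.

1.3886

Midpoint: k1 = f(x_n, y_n); k2 = f(x_n + h/2, y_n + (h/2)·k1); y_{n+1} = y_n + h·k2.
x=0.000000, y=2.360000:
  k1 = f(0.000000, 2.360000) = -2.643200
  k2 = f(0.200000, 1.831360) = -1.755123
  y ← 2.360000 + 0.4·(-1.755123) = 1.657951
x=0.400000, y=1.657951:
  k1 = f(0.400000, 1.657951) = -1.264905
  k2 = f(0.600000, 1.404970) = -0.685566
  y ← 1.657951 + 0.4·(-0.685566) = 1.383724
x=0.800000, y=1.383724:
  k1 = f(0.800000, 1.383724) = -0.365771
  k2 = f(1.000000, 1.310570) = 0.012162
  y ← 1.383724 + 0.4·0.012162 = 1.388589
y(1.2) ≈ 1.3886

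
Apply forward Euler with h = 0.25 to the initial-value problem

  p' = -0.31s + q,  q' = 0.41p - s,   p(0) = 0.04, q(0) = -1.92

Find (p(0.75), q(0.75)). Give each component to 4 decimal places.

Euler on (p,q): p_{n+1} = p_n + h·p', q_{n+1} = q_n + h·q'.
0.000000: (0.040000, -1.920000); f=(-1.920000, 0.016400) → (-0.440000, -1.915900)
0.250000: (-0.440000, -1.915900); f=(-1.993400, -0.430400) → (-0.938350, -2.023500)
0.500000: (-0.938350, -2.023500); f=(-2.178500, -0.884723) → (-1.482975, -2.244681)
(p(0.75), q(0.75)) ≈ (-1.4830, -2.2447)

-1.4830, -2.2447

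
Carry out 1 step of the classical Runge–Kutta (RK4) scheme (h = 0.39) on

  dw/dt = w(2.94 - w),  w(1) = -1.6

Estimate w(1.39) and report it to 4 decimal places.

-33.2684

RK4: k1 = f(t_n, w_n); k2 = f(t_n + h/2, w_n + (h/2)·k1); k3 = f(t_n + h/2, w_n + (h/2)·k2); k4 = f(t_n + h, w_n + h·k3); w_{n+1} = w_n + (h/6)·(k1 + 2k2 + 2k3 + k4).
t=1.000000, w=-1.600000:
  k1 = f(1.000000, -1.600000) = -7.264000
  k2 = f(1.195000, -3.016480) = -17.967603
  k3 = f(1.195000, -5.103683) = -41.052402
  k4 = f(1.390000, -17.610437) = -361.902171
  w ← -1.600000 + (0.39/6)·(k1 + 2k2 + 2k3 + k4) = -33.268402
w(1.39) ≈ -33.2684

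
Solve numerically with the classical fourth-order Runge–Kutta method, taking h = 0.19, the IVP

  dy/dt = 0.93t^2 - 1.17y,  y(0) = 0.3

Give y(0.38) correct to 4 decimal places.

0.2076

RK4: k1 = f(t_n, y_n); k2 = f(t_n + h/2, y_n + (h/2)·k1); k3 = f(t_n + h/2, y_n + (h/2)·k2); k4 = f(t_n + h, y_n + h·k3); y_{n+1} = y_n + (h/6)·(k1 + 2k2 + 2k3 + k4).
t=0.000000, y=0.300000:
  k1 = f(0.000000, 0.300000) = -0.351000
  k2 = f(0.095000, 0.266655) = -0.303593
  k3 = f(0.095000, 0.271159) = -0.308862
  k4 = f(0.190000, 0.241316) = -0.248767
  y ← 0.300000 + (0.19/6)·(k1 + 2k2 + 2k3 + k4) = 0.242219
t=0.190000, y=0.242219:
  k1 = f(0.190000, 0.242219) = -0.249823
  k2 = f(0.285000, 0.218485) = -0.180089
  k3 = f(0.285000, 0.225110) = -0.187840
  k4 = f(0.380000, 0.206529) = -0.107347
  y ← 0.242219 + (0.19/6)·(k1 + 2k2 + 2k3 + k4) = 0.207606
y(0.38) ≈ 0.2076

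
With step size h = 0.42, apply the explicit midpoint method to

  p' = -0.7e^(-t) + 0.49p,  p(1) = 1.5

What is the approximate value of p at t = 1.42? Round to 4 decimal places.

Midpoint: k1 = f(t_n, p_n); k2 = f(t_n + h/2, p_n + (h/2)·k1); p_{n+1} = p_n + h·k2.
t=1.000000, p=1.500000:
  k1 = f(1.000000, 1.500000) = 0.477484
  k2 = f(1.210000, 1.600272) = 0.575395
  p ← 1.500000 + 0.42·0.575395 = 1.741666
p(1.42) ≈ 1.7417

1.7417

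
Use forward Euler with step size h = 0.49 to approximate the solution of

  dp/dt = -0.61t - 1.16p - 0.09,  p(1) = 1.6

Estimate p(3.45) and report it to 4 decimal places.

-1.4123

Euler: p_{n+1} = p_n + h·f(t_n, p_n).
t=1.000000, p=1.600000: f=-2.556000 → p ← 1.600000 + 0.49·(-2.556000) = 0.347560
t=1.490000, p=0.347560: f=-1.402070 → p ← 0.347560 + 0.49·(-1.402070) = -0.339454
t=1.980000, p=-0.339454: f=-0.904033 → p ← -0.339454 + 0.49·(-0.904033) = -0.782430
t=2.470000, p=-0.782430: f=-0.689081 → p ← -0.782430 + 0.49·(-0.689081) = -1.120080
t=2.960000, p=-1.120080: f=-0.596307 → p ← -1.120080 + 0.49·(-0.596307) = -1.412271
p(3.45) ≈ -1.4123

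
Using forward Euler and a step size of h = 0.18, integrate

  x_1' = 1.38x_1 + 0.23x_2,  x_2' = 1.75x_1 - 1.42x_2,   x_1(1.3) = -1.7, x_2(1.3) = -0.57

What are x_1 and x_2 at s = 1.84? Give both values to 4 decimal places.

Euler on (x_1,x_2): x_1_{n+1} = x_1_n + h·x_1', x_2_{n+1} = x_2_n + h·x_2'.
1.300000: (-1.700000, -0.570000); f=(-2.477100, -2.165600) → (-2.145878, -0.959808)
1.480000: (-2.145878, -0.959808); f=(-3.182067, -2.392359) → (-2.718650, -1.390433)
1.660000: (-2.718650, -1.390433); f=(-4.071537, -2.783223) → (-3.451527, -1.891413)
(x_1(1.84), x_2(1.84)) ≈ (-3.4515, -1.8914)

-3.4515, -1.8914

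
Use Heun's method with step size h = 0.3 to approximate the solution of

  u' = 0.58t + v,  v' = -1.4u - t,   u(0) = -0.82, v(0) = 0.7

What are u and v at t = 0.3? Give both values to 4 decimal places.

Heun on (u,v): k1 = f(t_n, state_n); k2 = f(t_n + h, state_n + h·k1); state_{n+1} = state_n + (h/2)·(k1 + k2).
0.000000: (-0.820000, 0.700000)
  k1 = (0.700000, 1.148000)
  predictor → (-0.610000, 1.044400)
  k2 = (1.218400, 0.554000)
  → (-0.532240, 0.955300)
(u(0.3), v(0.3)) ≈ (-0.5322, 0.9553)

-0.5322, 0.9553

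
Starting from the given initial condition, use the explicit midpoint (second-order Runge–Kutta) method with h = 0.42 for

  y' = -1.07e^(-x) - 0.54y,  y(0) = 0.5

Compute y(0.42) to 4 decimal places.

Midpoint: k1 = f(x_n, y_n); k2 = f(x_n + h/2, y_n + (h/2)·k1); y_{n+1} = y_n + h·k2.
x=0.000000, y=0.500000:
  k1 = f(0.000000, 0.500000) = -1.340000
  k2 = f(0.210000, 0.218600) = -0.985369
  y ← 0.500000 + 0.42·(-0.985369) = 0.086145
y(0.42) ≈ 0.0861

0.0861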